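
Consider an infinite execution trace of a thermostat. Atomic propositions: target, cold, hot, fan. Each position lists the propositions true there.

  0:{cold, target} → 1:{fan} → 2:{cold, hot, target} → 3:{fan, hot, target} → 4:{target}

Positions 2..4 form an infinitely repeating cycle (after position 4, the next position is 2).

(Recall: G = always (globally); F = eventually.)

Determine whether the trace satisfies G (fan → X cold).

fan → X cold must hold at every position from 0 onward. It fails at position 3, so G (fan → X cold) is false.
Positions where fan holds: 1, 3.
Check X cold at each: 1→ok, 3→fails.

Does not hold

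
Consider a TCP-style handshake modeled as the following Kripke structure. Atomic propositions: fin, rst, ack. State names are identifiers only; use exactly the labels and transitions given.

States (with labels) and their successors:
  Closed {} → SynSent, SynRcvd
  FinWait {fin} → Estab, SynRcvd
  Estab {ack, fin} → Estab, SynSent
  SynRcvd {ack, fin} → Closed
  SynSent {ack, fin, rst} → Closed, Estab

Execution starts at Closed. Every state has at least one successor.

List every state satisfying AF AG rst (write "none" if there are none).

States satisfying AG rst: ∅.
States satisfying AF AG rst: ∅.

none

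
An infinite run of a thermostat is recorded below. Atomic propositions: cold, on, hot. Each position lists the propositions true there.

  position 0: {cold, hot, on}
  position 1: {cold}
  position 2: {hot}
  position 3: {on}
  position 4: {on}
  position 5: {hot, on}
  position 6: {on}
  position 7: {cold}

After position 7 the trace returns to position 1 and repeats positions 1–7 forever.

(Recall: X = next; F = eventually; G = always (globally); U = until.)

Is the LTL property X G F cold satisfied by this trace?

Holds

The position after 0 is 1; G F cold is true there.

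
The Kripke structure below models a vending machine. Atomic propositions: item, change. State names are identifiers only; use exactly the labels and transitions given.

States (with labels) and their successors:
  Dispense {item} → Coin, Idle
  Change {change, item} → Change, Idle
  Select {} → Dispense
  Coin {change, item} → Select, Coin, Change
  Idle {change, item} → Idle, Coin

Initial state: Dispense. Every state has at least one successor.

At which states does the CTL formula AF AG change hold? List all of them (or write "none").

none

States satisfying AG change: ∅.
States satisfying AF AG change: ∅.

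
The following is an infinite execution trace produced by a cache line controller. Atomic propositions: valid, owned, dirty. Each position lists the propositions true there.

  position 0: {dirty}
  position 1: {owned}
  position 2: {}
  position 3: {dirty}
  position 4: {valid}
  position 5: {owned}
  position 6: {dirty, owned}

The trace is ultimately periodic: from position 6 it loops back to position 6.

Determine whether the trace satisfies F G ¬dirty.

G ¬dirty is false at every position 0..6, so it never becomes true and F G ¬dirty fails.

Violated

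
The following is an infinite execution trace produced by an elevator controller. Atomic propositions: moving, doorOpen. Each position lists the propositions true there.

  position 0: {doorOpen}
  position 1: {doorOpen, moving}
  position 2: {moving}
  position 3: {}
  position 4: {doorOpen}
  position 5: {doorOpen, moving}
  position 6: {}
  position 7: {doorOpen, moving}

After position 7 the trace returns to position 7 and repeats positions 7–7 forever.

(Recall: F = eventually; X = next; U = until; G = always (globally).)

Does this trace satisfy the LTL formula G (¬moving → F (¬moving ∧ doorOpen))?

Does not hold

¬moving → F (¬moving ∧ doorOpen) must hold at every position from 0 onward. It fails at position 6, so G (¬moving → F (¬moving ∧ doorOpen)) is false.
Positions where ¬moving holds: 0, 3, 4, 6.
Check F (¬moving ∧ doorOpen) at each: 0→ok, 3→ok, 4→ok, 6→fails.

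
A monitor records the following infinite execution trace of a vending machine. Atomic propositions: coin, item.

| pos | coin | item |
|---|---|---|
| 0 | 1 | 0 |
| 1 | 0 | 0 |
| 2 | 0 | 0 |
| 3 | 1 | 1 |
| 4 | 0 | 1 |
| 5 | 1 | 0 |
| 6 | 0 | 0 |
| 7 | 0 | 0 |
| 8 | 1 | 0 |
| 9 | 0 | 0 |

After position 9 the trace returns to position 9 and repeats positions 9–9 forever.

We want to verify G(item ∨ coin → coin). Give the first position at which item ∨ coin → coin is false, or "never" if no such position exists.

4

Check item ∨ coin → coin at each position in order: 0 ✓, 1 ✓, 2 ✓, 3 ✓.
At position 4 the labels are {item}, so item ∨ coin → coin is false there. This is the first violation.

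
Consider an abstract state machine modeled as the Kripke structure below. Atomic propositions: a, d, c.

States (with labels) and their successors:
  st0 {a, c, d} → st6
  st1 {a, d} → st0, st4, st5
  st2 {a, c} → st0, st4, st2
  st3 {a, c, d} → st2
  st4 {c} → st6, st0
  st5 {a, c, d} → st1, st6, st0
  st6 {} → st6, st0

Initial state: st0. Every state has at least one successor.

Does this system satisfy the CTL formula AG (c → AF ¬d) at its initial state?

Holds

States satisfying c → AF ¬d: {st0, st1, st2, st3, st4, st6}.
States satisfying AG (c → AF ¬d): {st0, st2, st3, st4, st6}.
Every state reachable from st0 satisfies c → AF ¬d.
st0 ∈ Sat(AG (c → AF ¬d)).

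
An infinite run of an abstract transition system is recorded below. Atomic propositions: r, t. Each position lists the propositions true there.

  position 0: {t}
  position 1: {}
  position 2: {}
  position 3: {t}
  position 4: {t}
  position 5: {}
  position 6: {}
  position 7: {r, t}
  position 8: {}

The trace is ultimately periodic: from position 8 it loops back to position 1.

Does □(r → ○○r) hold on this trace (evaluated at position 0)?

No

r → ○○r must hold at every position from 0 onward. It fails at position 7, so □(r → ○○r) is false.
Positions where r holds: 7.
Check ○○r at each: 7→fails.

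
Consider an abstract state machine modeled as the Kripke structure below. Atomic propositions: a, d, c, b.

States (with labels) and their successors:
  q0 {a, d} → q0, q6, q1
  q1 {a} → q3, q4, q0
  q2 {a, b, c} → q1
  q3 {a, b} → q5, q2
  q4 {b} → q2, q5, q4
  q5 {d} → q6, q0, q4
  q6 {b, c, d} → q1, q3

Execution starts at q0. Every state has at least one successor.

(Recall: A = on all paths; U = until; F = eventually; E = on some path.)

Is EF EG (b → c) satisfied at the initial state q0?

States satisfying EG (b → c): {q0, q1, q2, q5, q6}.
States satisfying EF EG (b → c): {q0, q1, q2, q3, q4, q5, q6}.
Some path from q0 reaches a state where EG (b → c) holds.
q0 ∈ Sat(EF EG (b → c)).

Holds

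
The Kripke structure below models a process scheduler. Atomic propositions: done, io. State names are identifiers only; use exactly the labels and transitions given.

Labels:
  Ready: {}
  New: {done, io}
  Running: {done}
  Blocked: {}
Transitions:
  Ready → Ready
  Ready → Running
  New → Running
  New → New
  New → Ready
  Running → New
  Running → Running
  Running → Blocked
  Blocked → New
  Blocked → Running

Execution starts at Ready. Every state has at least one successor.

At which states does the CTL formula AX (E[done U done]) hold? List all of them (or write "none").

States satisfying E[done U done]: {New, Running}.
States satisfying AX (E[done U done]): {Blocked}.

{Blocked}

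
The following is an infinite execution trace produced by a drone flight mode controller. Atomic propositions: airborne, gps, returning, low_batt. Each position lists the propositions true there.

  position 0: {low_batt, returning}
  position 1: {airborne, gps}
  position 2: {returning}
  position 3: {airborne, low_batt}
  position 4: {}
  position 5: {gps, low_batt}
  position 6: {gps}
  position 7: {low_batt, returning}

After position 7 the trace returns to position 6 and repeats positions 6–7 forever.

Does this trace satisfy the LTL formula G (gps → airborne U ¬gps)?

No

gps → airborne U ¬gps must hold at every position from 0 onward. It fails at position 5, so G (gps → airborne U ¬gps) is false.
Positions where gps holds: 1, 5, 6.
Check airborne U ¬gps at each: 1→ok, 5→fails, 6→fails.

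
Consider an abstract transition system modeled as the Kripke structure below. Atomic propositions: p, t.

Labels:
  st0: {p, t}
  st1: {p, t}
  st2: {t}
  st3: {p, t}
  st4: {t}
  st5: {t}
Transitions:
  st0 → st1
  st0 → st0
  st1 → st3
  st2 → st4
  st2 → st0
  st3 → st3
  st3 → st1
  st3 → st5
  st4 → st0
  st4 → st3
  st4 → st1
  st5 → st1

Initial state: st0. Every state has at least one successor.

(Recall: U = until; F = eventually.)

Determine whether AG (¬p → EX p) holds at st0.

States satisfying ¬p → EX p: {st0, st1, st2, st3, st4, st5}.
States satisfying AG (¬p → EX p): {st0, st1, st2, st3, st4, st5}.
Every state reachable from st0 satisfies ¬p → EX p.
st0 ∈ Sat(AG (¬p → EX p)).

Satisfied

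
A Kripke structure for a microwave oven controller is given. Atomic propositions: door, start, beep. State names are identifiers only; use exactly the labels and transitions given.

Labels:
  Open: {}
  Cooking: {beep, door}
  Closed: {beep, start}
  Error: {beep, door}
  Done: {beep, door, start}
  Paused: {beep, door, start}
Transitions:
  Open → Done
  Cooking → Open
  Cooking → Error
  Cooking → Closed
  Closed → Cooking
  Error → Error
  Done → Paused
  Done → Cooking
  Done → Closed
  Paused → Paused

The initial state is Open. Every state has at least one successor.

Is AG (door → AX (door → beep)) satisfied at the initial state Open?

Holds

States satisfying door → AX (door → beep): {Open, Cooking, Closed, Error, Done, Paused}.
States satisfying AG (door → AX (door → beep)): {Open, Cooking, Closed, Error, Done, Paused}.
Every state reachable from Open satisfies door → AX (door → beep).
Open ∈ Sat(AG (door → AX (door → beep))).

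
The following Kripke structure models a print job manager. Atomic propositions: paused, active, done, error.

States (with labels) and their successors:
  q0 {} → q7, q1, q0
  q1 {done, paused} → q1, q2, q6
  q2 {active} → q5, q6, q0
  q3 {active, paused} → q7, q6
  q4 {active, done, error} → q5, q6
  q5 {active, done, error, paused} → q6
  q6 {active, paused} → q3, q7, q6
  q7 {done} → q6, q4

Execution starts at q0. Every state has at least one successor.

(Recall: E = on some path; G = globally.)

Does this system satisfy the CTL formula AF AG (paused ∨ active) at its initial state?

States satisfying AG (paused ∨ active): ∅.
States satisfying AF AG (paused ∨ active): ∅.
There is a path from q0 along which AG (paused ∨ active) never holds.
q0 ∉ Sat(AF AG (paused ∨ active)).

Does not hold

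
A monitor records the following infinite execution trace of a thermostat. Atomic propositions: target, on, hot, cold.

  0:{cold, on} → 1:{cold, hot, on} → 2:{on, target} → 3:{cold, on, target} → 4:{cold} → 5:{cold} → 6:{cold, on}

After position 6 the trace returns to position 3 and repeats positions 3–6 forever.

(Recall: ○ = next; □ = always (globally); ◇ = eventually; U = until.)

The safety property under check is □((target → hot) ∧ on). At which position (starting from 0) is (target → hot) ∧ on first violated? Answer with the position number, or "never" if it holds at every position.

Check (target → hot) ∧ on at each position in order: 0 ✓, 1 ✓.
At position 2 the labels are {on, target}, so (target → hot) ∧ on is false there. This is the first violation.

2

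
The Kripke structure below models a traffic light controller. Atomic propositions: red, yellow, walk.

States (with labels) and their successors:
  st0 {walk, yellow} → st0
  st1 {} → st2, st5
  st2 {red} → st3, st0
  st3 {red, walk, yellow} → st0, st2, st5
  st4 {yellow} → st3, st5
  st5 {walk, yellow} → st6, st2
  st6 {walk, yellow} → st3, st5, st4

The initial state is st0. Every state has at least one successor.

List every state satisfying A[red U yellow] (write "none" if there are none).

{st0, st2, st3, st4, st5, st6}

States satisfying red: {st2, st3}.
States satisfying yellow: {st0, st3, st4, st5, st6}.
States satisfying A[red U yellow]: {st0, st2, st3, st4, st5, st6}.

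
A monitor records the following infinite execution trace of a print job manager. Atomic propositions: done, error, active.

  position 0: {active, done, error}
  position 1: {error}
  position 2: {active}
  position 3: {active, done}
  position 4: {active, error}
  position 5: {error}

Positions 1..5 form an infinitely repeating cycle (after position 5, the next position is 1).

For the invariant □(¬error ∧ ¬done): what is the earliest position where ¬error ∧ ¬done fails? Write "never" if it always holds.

0

At position 0 the labels are {active, done, error}, so ¬error ∧ ¬done is false there. This is the first violation.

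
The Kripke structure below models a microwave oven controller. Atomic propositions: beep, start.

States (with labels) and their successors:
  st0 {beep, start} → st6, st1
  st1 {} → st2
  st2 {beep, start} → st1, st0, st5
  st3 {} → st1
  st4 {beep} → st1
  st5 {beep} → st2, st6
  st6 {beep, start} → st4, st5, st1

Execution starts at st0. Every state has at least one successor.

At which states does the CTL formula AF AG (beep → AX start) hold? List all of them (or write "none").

none

States satisfying AG (beep → AX start): ∅.
States satisfying AF AG (beep → AX start): ∅.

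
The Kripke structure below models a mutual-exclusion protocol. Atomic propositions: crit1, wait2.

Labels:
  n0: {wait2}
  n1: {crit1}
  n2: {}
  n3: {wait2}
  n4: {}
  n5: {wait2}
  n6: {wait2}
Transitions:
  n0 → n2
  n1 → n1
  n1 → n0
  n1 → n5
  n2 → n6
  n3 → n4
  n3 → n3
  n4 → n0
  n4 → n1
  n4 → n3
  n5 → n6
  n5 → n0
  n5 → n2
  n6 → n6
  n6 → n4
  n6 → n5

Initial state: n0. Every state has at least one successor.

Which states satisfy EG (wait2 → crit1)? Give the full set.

States satisfying wait2 → crit1: {n1, n2, n4}.
States satisfying EG (wait2 → crit1): {n1, n4}.

{n1, n4}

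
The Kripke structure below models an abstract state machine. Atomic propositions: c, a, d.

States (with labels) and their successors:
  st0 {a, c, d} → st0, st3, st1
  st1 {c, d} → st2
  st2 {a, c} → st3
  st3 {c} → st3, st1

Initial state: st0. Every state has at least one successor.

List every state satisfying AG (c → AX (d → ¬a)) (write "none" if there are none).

States satisfying c → AX (d → ¬a): {st1, st2, st3}.
States satisfying AG (c → AX (d → ¬a)): {st1, st2, st3}.

{st1, st2, st3}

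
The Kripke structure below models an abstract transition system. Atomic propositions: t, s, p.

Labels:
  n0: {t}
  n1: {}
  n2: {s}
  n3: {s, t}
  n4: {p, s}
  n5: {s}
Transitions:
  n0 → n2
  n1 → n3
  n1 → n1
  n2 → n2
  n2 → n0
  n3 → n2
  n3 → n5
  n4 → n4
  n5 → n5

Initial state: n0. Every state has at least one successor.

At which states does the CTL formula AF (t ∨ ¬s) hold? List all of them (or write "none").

States satisfying t ∨ ¬s: {n0, n1, n3}.
States satisfying AF (t ∨ ¬s): {n0, n1, n3}.

{n0, n1, n3}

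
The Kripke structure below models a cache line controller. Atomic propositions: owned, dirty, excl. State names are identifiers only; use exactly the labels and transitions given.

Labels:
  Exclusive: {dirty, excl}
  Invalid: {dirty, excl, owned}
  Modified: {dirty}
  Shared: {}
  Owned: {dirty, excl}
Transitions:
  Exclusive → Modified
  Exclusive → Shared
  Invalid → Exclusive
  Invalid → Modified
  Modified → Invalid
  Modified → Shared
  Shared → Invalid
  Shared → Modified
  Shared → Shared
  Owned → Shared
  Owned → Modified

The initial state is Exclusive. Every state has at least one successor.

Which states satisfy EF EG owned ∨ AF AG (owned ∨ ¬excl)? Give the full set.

none

States satisfying EG owned: ∅.
States satisfying EF EG owned: ∅.
States satisfying AG (owned ∨ ¬excl): ∅.
States satisfying AF AG (owned ∨ ¬excl): ∅.
States satisfying EF EG owned ∨ AF AG (owned ∨ ¬excl): ∅.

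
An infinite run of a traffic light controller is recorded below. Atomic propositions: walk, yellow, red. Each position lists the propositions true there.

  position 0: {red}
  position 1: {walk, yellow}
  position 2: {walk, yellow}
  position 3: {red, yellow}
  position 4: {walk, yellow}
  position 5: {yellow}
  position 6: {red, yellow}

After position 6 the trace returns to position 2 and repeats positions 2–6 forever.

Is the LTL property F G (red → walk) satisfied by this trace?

No

G (red → walk) is false at every position 0..6, so it never becomes true and F G (red → walk) fails.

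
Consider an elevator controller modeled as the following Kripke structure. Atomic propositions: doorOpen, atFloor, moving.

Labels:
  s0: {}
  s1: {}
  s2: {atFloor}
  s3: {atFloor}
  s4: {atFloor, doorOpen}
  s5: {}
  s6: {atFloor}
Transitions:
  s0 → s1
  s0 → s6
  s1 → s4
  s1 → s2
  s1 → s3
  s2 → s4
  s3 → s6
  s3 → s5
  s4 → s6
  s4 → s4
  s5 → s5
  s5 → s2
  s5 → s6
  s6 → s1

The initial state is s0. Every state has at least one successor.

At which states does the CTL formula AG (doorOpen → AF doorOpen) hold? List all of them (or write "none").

{s0, s1, s2, s3, s4, s5, s6}

States satisfying doorOpen → AF doorOpen: {s0, s1, s2, s3, s4, s5, s6}.
States satisfying AG (doorOpen → AF doorOpen): {s0, s1, s2, s3, s4, s5, s6}.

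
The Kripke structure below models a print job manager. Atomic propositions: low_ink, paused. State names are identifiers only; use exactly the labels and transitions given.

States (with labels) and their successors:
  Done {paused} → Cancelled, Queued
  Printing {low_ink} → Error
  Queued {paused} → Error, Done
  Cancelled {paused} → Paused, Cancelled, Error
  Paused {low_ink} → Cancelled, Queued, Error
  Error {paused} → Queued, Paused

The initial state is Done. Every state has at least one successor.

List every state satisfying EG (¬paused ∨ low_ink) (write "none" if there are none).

none

States satisfying ¬paused ∨ low_ink: {Printing, Paused}.
States satisfying EG (¬paused ∨ low_ink): ∅.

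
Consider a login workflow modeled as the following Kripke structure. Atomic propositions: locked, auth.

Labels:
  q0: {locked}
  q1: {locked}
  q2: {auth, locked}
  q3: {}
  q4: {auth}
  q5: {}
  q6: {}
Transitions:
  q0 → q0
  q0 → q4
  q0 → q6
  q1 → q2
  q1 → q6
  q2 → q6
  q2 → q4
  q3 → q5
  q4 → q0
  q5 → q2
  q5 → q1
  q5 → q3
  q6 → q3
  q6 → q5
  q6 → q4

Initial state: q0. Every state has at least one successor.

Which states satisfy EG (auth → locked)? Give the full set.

{q0, q1, q2, q3, q5, q6}

States satisfying auth → locked: {q0, q1, q2, q3, q5, q6}.
States satisfying EG (auth → locked): {q0, q1, q2, q3, q5, q6}.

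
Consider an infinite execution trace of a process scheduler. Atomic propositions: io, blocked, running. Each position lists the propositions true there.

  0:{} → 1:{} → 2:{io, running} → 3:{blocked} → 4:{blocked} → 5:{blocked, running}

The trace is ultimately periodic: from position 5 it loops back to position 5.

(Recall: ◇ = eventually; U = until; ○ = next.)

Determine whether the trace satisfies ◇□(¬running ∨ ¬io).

Satisfied

□(¬running ∨ ¬io) holds at position 3, which is reachable from 0, so ◇□(¬running ∨ ¬io) holds.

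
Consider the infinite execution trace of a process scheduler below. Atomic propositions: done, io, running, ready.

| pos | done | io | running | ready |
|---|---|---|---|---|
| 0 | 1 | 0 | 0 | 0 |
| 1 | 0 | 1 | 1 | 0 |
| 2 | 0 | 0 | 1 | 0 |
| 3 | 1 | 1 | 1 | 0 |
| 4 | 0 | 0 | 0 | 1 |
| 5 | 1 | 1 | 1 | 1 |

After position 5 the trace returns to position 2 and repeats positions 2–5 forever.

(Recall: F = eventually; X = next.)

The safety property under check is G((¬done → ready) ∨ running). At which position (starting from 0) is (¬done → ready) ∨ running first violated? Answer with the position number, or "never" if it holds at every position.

never

(¬done → ready) ∨ running holds at every position 0..5, and those are all the positions the trace ever visits, so the invariant G((¬done → ready) ∨ running) is never violated.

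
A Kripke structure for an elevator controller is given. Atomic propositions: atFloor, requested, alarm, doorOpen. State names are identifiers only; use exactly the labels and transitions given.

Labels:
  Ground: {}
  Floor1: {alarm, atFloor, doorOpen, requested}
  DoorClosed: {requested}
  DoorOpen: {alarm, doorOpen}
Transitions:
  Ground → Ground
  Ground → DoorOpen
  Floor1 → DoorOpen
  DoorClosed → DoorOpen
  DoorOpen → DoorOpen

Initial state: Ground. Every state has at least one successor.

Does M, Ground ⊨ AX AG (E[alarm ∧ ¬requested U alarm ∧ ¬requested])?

Does not hold

States satisfying AG (E[alarm ∧ ¬requested U alarm ∧ ¬requested]): {DoorOpen}.
States satisfying AX AG (E[alarm ∧ ¬requested U alarm ∧ ¬requested]): {Floor1, DoorClosed, DoorOpen}.
Ground ∉ Sat(AX AG (E[alarm ∧ ¬requested U alarm ∧ ¬requested])).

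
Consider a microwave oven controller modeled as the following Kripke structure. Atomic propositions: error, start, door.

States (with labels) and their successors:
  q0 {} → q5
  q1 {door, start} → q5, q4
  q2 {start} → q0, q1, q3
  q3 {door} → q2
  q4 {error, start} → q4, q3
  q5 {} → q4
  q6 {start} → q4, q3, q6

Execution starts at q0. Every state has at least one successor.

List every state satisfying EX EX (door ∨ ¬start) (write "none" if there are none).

{q1, q2, q3, q4, q5, q6}

States satisfying EX (door ∨ ¬start): {q0, q1, q2, q4, q6}.
States satisfying EX EX (door ∨ ¬start): {q1, q2, q3, q4, q5, q6}.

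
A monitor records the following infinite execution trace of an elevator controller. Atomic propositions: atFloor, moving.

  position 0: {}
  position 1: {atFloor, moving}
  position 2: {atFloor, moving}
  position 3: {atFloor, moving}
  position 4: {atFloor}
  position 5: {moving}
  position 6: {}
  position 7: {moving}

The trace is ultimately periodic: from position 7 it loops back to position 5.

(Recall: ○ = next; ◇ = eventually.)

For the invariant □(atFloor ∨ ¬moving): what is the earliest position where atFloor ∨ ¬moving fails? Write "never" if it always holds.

Check atFloor ∨ ¬moving at each position in order: 0 ✓, 1 ✓, 2 ✓, 3 ✓, 4 ✓.
At position 5 the labels are {moving}, so atFloor ∨ ¬moving is false there. This is the first violation.

5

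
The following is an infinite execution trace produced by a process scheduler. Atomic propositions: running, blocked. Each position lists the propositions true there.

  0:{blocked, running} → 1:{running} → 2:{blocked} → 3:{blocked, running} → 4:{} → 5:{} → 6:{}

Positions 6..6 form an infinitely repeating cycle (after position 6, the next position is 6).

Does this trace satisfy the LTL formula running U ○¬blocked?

Walking from position 0: ○¬blocked first holds at position 0, and running holds at every earlier position along the way, so running U ○¬blocked holds.

Satisfied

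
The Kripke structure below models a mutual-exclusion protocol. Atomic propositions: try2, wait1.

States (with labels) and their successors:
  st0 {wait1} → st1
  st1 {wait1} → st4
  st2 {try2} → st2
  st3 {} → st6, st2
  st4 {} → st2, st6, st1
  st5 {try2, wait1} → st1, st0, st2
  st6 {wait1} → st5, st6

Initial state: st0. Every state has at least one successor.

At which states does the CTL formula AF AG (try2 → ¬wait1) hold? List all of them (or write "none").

{st2}

States satisfying AG (try2 → ¬wait1): {st2}.
States satisfying AF AG (try2 → ¬wait1): {st2}.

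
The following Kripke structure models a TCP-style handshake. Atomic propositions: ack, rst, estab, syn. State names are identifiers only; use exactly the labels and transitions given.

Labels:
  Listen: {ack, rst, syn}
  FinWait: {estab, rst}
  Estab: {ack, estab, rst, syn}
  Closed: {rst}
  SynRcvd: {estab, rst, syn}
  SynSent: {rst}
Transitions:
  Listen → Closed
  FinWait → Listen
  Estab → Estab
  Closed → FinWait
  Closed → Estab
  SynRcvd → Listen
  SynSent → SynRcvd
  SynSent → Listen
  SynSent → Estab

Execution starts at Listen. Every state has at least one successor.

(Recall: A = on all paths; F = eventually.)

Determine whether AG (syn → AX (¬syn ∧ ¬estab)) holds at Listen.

States satisfying syn → AX (¬syn ∧ ¬estab): {Listen, FinWait, Closed, SynSent}.
States satisfying AG (syn → AX (¬syn ∧ ¬estab)): ∅.
Estab is reachable from Listen and violates syn → AX (¬syn ∧ ¬estab), so AG fails at Listen.
Listen ∉ Sat(AG (syn → AX (¬syn ∧ ¬estab))).

No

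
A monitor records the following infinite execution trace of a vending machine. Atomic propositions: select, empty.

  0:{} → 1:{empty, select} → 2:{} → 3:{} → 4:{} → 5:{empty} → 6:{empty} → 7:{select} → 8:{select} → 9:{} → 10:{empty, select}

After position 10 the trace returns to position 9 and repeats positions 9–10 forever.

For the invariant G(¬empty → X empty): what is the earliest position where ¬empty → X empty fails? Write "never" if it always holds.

2

Check ¬empty → X empty at each position in order: 0 ✓, 1 ✓.
At position 2 the labels are {} and the next position 3 has {}, so ¬empty → X empty is false there. This is the first violation.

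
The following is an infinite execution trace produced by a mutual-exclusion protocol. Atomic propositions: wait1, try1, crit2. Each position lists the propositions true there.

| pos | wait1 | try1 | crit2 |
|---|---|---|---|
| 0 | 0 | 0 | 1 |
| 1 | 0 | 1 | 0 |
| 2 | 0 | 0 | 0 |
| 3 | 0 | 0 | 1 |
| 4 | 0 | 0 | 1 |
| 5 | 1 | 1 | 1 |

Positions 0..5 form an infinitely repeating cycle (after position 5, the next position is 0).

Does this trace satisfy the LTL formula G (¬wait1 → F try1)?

Satisfied

¬wait1 → F try1 holds at every position 0..5, and those are all positions ever visited, so G (¬wait1 → F try1) holds.
Positions where ¬wait1 holds: 0, 1, 2, 3, 4.
Check F try1 at each: 0→ok, 1→ok, 2→ok, 3→ok, 4→ok.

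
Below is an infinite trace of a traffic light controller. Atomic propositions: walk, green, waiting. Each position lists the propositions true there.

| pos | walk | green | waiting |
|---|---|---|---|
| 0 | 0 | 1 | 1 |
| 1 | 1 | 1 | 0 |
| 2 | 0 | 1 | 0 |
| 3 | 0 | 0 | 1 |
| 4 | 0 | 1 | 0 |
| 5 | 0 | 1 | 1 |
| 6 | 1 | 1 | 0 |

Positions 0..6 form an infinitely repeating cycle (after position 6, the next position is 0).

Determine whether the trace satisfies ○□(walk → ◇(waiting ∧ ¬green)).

Yes

The position after 0 is 1; □(walk → ◇(waiting ∧ ¬green)) is true there.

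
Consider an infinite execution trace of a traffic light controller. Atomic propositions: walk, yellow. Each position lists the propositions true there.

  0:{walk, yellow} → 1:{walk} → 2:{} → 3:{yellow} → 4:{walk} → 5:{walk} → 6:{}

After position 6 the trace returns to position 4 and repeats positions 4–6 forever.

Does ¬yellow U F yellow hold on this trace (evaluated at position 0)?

Yes

Walking from position 0: F yellow first holds at position 0, and ¬yellow holds at every earlier position along the way, so ¬yellow U F yellow holds.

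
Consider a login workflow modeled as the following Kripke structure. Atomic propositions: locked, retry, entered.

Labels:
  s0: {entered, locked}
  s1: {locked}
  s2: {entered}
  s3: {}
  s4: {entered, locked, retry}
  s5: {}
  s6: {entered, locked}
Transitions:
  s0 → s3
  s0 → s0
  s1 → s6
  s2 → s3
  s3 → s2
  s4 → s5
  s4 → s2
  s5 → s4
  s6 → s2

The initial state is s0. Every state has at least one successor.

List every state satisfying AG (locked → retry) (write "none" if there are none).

{s2, s3, s4, s5}

States satisfying locked → retry: {s2, s3, s4, s5}.
States satisfying AG (locked → retry): {s2, s3, s4, s5}.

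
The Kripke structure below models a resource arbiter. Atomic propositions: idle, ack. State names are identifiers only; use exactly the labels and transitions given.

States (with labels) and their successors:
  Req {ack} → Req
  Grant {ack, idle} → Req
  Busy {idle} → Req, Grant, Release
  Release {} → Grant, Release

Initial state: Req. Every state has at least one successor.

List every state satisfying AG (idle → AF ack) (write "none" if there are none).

{Req, Grant, Release}

States satisfying idle → AF ack: {Req, Grant, Release}.
States satisfying AG (idle → AF ack): {Req, Grant, Release}.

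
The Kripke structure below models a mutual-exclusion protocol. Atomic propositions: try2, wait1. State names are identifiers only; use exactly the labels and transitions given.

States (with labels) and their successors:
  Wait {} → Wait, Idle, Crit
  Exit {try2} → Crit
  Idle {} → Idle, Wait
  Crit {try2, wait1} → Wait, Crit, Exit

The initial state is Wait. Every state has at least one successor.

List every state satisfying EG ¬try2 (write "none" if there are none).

States satisfying ¬try2: {Wait, Idle}.
States satisfying EG ¬try2: {Wait, Idle}.

{Wait, Idle}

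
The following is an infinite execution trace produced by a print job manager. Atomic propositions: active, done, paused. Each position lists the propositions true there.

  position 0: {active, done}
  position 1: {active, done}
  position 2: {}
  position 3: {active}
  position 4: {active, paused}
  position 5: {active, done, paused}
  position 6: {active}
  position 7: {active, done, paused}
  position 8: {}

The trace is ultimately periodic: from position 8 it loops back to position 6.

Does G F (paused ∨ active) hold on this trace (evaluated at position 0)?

F (paused ∨ active) holds at every position 0..8, and those are all positions ever visited, so G F (paused ∨ active) holds.

Satisfied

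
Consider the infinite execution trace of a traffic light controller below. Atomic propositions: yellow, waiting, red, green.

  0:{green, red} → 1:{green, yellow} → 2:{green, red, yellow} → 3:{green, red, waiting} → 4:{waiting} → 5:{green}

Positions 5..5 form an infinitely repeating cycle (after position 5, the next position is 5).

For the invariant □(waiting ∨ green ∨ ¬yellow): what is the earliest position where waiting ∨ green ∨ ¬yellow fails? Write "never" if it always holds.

waiting ∨ green ∨ ¬yellow holds at every position 0..5, and those are all the positions the trace ever visits, so the invariant □(waiting ∨ green ∨ ¬yellow) is never violated.

never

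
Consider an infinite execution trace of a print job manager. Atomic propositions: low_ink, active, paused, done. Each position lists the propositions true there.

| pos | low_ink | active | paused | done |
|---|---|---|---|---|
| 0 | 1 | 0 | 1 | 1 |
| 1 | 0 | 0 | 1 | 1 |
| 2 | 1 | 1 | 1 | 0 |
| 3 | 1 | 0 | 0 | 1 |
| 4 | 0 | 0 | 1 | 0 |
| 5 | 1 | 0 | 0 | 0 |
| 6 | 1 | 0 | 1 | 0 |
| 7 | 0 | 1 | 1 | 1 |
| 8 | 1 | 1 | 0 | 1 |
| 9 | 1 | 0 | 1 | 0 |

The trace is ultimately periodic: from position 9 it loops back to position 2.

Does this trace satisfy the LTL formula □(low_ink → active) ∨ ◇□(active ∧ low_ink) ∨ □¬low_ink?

Does not hold

¬low_ink must hold at every position from 0 onward. It fails at position 0, so □¬low_ink is false.
At position 0: □(low_ink → active) ∨ ◇□(active ∧ low_ink) is false; □¬low_ink is false; so □(low_ink → active) ∨ ◇□(active ∧ low_ink) ∨ □¬low_ink is false.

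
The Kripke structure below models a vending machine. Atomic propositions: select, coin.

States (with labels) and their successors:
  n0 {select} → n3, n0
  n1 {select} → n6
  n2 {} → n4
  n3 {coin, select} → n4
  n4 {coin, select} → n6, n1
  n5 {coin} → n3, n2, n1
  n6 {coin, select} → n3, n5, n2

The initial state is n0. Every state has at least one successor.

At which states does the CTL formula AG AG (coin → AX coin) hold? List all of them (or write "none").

States satisfying AG (coin → AX coin): ∅.
States satisfying AG AG (coin → AX coin): ∅.

none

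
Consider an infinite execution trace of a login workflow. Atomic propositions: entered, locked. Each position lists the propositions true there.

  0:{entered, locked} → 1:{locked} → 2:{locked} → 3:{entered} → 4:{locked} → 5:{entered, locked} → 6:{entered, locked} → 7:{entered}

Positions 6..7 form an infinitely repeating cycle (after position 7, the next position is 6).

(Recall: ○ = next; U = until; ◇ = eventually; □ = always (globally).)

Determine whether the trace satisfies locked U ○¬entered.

Holds

Walking from position 0: ○¬entered first holds at position 0, and locked holds at every earlier position along the way, so locked U ○¬entered holds.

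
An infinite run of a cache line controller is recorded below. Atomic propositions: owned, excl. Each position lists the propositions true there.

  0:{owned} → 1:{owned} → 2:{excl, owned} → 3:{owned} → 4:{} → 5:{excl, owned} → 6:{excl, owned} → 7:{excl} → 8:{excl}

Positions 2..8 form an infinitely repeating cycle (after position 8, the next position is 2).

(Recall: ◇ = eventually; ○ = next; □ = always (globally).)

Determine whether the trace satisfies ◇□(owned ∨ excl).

□(owned ∨ excl) is false at every position 0..8, so it never becomes true and ◇□(owned ∨ excl) fails.

Violated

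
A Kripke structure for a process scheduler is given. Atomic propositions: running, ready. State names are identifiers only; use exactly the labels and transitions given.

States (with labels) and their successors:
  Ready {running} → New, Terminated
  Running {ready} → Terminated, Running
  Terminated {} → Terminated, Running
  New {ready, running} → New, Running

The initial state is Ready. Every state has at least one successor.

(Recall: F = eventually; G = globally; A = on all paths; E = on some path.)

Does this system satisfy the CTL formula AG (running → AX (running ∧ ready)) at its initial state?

States satisfying running → AX (running ∧ ready): {Running, Terminated}.
States satisfying AG (running → AX (running ∧ ready)): {Running, Terminated}.
New is reachable from Ready and violates running → AX (running ∧ ready), so AG fails at Ready.
Ready ∉ Sat(AG (running → AX (running ∧ ready))).

No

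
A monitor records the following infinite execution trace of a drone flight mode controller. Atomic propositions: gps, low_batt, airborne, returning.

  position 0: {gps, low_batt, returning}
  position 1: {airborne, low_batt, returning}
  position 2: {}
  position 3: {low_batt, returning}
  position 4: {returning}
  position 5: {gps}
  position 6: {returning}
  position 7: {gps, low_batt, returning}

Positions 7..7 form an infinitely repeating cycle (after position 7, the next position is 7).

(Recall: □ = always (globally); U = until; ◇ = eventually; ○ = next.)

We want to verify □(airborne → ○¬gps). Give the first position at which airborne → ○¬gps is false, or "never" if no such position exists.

airborne → ○¬gps holds at every position 0..7, and those are all the positions the trace ever visits, so the invariant □(airborne → ○¬gps) is never violated.

never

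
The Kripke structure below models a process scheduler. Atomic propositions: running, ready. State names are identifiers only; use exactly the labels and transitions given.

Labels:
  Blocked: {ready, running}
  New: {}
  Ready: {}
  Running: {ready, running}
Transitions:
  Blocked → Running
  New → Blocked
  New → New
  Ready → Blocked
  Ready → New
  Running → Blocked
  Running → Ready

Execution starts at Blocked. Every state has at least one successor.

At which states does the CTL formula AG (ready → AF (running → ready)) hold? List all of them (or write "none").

{Blocked, New, Ready, Running}

States satisfying ready → AF (running → ready): {Blocked, New, Ready, Running}.
States satisfying AG (ready → AF (running → ready)): {Blocked, New, Ready, Running}.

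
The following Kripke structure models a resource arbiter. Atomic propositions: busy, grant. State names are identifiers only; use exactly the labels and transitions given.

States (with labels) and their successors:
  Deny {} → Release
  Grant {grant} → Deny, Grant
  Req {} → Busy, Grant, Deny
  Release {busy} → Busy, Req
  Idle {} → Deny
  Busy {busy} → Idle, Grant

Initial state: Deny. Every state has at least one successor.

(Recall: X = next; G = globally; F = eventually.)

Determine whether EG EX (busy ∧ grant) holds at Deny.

States satisfying EX (busy ∧ grant): ∅.
States satisfying EG EX (busy ∧ grant): ∅.
No suitable path/successor from Deny witnesses the formula.
Deny ∉ Sat(EG EX (busy ∧ grant)).

No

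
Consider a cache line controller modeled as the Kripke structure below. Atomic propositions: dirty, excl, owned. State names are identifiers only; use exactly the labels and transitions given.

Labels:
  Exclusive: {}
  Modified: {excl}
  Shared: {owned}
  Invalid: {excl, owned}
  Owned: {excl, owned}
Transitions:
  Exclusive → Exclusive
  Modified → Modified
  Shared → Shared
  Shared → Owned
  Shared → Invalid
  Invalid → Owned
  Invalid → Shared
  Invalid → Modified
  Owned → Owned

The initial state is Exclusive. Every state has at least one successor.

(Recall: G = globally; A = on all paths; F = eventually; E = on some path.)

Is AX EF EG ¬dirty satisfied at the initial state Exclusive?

Yes

States satisfying EF EG ¬dirty: {Exclusive, Modified, Shared, Invalid, Owned}.
States satisfying AX EF EG ¬dirty: {Exclusive, Modified, Shared, Invalid, Owned}.
Exclusive ∈ Sat(AX EF EG ¬dirty).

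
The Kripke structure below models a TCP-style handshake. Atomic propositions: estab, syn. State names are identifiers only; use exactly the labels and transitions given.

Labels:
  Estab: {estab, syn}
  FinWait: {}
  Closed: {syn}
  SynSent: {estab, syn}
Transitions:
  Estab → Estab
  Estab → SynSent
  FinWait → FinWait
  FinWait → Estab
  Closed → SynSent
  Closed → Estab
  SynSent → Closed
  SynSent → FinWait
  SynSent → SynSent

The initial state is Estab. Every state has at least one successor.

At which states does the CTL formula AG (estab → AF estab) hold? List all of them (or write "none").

{Estab, FinWait, Closed, SynSent}

States satisfying estab → AF estab: {Estab, FinWait, Closed, SynSent}.
States satisfying AG (estab → AF estab): {Estab, FinWait, Closed, SynSent}.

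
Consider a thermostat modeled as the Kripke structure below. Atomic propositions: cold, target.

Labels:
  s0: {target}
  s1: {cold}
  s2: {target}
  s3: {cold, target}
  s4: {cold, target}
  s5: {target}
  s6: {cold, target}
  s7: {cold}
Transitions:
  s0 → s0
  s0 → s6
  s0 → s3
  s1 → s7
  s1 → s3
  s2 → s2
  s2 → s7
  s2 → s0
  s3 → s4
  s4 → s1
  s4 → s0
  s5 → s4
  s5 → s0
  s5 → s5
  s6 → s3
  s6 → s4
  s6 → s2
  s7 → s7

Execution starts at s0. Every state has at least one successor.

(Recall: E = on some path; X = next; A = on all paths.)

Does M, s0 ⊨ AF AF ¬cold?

States satisfying AF ¬cold: {s0, s2, s5}.
States satisfying AF AF ¬cold: {s0, s2, s5}.
s0 ∈ Sat(AF AF ¬cold).

Satisfied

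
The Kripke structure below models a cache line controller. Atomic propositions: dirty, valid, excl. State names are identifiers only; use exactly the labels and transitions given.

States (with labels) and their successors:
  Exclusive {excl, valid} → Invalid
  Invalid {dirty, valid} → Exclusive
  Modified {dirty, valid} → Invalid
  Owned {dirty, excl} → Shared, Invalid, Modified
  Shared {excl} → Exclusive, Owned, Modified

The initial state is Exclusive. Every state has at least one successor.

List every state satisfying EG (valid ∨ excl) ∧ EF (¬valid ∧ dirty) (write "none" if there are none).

{Owned, Shared}

States satisfying valid ∨ excl: {Exclusive, Invalid, Modified, Owned, Shared}.
States satisfying EG (valid ∨ excl): {Exclusive, Invalid, Modified, Owned, Shared}.
States satisfying ¬valid ∧ dirty: {Owned}.
States satisfying EF (¬valid ∧ dirty): {Owned, Shared}.
States satisfying EG (valid ∨ excl) ∧ EF (¬valid ∧ dirty): {Owned, Shared}.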